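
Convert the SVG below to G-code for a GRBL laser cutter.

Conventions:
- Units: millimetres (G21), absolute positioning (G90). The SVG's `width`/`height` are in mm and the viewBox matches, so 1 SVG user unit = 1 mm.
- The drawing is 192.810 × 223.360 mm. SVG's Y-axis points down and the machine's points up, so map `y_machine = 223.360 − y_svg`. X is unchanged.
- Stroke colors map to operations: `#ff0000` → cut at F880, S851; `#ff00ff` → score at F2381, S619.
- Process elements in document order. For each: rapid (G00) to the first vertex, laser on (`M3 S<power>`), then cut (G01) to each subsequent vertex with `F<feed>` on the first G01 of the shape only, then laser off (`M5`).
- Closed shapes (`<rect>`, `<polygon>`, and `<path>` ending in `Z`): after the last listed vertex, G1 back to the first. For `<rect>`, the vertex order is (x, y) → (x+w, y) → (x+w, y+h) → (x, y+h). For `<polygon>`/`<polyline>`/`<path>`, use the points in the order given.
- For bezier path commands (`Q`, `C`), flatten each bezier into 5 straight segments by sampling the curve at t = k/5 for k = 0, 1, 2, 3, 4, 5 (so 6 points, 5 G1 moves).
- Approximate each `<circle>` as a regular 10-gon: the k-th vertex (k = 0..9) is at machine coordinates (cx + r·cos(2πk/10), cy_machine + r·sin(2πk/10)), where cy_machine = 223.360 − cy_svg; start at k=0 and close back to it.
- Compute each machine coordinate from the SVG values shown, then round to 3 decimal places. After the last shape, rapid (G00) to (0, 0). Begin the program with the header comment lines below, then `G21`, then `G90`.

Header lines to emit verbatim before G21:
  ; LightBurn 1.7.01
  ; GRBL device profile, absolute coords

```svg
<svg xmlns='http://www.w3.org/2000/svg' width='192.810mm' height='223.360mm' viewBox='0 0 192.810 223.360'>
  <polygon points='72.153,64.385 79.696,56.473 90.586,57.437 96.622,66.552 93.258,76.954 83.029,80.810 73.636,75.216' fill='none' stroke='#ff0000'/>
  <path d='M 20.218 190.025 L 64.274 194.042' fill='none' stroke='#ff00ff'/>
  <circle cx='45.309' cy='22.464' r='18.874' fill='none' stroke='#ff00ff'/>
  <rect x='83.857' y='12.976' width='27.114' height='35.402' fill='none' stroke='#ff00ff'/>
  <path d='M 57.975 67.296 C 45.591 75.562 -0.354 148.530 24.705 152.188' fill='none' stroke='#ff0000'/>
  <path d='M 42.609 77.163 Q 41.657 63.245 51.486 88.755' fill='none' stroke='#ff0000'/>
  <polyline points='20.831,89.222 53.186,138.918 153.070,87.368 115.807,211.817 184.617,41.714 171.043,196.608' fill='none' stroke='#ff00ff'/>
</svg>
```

; LightBurn 1.7.01
; GRBL device profile, absolute coords
G21
G90
G00 X72.153 Y158.975
M3 S851
G01 X79.696 Y166.887 F880
G01 X90.586 Y165.923
G01 X96.622 Y156.808
G01 X93.258 Y146.406
G01 X83.029 Y142.550
G01 X73.636 Y148.144
G01 X72.153 Y158.975
M5
G00 X20.218 Y33.335
M3 S619
G01 X64.274 Y29.318 F2381
M5
G00 X64.183 Y200.896
M3 S619
G01 X60.578 Y211.990 F2381
G01 X51.141 Y218.846
G01 X39.477 Y218.846
G01 X30.040 Y211.990
G01 X26.435 Y200.896
G01 X30.040 Y189.802
G01 X39.477 Y182.946
G01 X51.141 Y182.946
G01 X60.578 Y189.802
G01 X64.183 Y200.896
M5
G00 X83.857 Y210.384
M3 S619
G01 X110.971 Y210.384 F2381
G01 X110.971 Y174.982
G01 X83.857 Y174.982
G01 X83.857 Y210.384
M5
G00 X57.975 Y156.064
M3 S851
G01 X47.354 Y144.412 F880
G01 X33.697 Y123.665
G01 X22.024 Y100.254
G01 X17.354 Y80.612
G01 X24.705 Y71.172
M5
G00 X42.609 Y146.197
M3 S851
G01 X42.659 Y150.187 F880
G01 X43.572 Y151.023
G01 X45.348 Y148.705
G01 X47.986 Y143.232
G01 X51.486 Y134.605
M5
G00 X20.831 Y134.138
M3 S619
G01 X53.186 Y84.442 F2381
G01 X153.070 Y135.992
G01 X115.807 Y11.543
G01 X184.617 Y181.646
G01 X171.043 Y26.752
M5
G00 X0.000 Y0.000

1 u = 1 mm; y_m = 223.360 − y.

[1] `<polygon>` regular polygon, #ff0000→cut S851 F880: (72.153,158.975) → (79.696,166.887) → (90.586,165.923) → (96.622,156.808) → (93.258,146.406) → (83.029,142.550) → (73.636,148.144) → (72.153,158.975) (closed)

[2] `<path>` line segment, #ff00ff→score S619 F2381: (20.218,33.335) → (64.274,29.318)

[3] `<circle>` circle, #ff00ff→score S619 F2381: (64.183,200.896) → (60.578,211.990) → (51.141,218.846) → (39.477,218.846) → (30.040,211.990) → (26.435,200.896) → (30.040,189.802) → (39.477,182.946) → (51.141,182.946) → (60.578,189.802) → (64.183,200.896) (closed)

[4] `<rect>` rectangle, #ff00ff→score S619 F2381: (83.857,210.384) → (110.971,210.384) → (110.971,174.982) → (83.857,174.982) → (83.857,210.384) (closed)

[5] `<path>` cubic bezier, #ff0000→cut S851 F880: (57.975,156.064) → (47.354,144.412) → (33.697,123.665) → (22.024,100.254) → (17.354,80.612) → (24.705,71.172)

[6] `<path>` quadratic bezier, #ff0000→cut S851 F880: (42.609,146.197) → (42.659,150.187) → (43.572,151.023) → (45.348,148.705) → (47.986,143.232) → (51.486,134.605)

[7] `<polyline>` open polyline, #ff00ff→score S619 F2381: (20.831,134.138) → (53.186,84.442) → (153.070,135.992) → (115.807,11.543) → (184.617,181.646) → (171.043,26.752)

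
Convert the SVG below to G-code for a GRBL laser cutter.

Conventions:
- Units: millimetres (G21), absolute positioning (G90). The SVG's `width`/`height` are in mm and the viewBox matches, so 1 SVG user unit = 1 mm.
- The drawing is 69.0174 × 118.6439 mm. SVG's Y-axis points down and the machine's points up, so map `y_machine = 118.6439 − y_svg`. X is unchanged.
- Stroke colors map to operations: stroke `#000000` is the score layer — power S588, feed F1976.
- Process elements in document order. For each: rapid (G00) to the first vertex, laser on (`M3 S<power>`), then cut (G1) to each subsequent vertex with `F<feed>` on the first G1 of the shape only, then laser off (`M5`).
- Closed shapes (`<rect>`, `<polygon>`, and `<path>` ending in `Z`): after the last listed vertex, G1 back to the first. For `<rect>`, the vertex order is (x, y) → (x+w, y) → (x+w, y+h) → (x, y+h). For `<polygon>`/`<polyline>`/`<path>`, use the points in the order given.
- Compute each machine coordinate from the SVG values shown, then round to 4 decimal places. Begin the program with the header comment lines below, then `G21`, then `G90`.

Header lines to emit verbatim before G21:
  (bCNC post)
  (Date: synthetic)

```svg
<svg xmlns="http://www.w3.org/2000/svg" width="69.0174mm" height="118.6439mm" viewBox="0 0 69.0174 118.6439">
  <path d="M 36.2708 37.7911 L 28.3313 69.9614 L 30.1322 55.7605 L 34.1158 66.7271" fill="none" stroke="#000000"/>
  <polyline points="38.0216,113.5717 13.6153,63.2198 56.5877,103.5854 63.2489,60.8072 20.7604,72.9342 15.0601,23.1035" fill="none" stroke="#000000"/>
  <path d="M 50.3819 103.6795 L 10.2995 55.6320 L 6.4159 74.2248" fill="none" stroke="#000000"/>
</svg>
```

(bCNC post)
(Date: synthetic)
G21
G90
G00 X36.2708 Y80.8528
M3 S588
G1 X28.3313 Y48.6825 F1976
G1 X30.1322 Y62.8834
G1 X34.1158 Y51.9168
M5
G00 X38.0216 Y5.0722
M3 S588
G1 X13.6153 Y55.4241 F1976
G1 X56.5877 Y15.0585
G1 X63.2489 Y57.8367
G1 X20.7604 Y45.7097
G1 X15.0601 Y95.5404
M5
G00 X50.3819 Y14.9644
M3 S588
G1 X10.2995 Y63.0119 F1976
G1 X6.4159 Y44.4191
M5

1 u = 1 mm; y_m = 118.6439 − y.

[1] `<path>` open polyline, #000000→score S588 F1976: (36.2708,80.8528) → (28.3313,48.6825) → (30.1322,62.8834) → (34.1158,51.9168)

[2] `<polyline>` open polyline, #000000→score S588 F1976: (38.0216,5.0722) → (13.6153,55.4241) → (56.5877,15.0585) → (63.2489,57.8367) → (20.7604,45.7097) → (15.0601,95.5404)

[3] `<path>` open polyline, #000000→score S588 F1976: (50.3819,14.9644) → (10.2995,63.0119) → (6.4159,44.4191)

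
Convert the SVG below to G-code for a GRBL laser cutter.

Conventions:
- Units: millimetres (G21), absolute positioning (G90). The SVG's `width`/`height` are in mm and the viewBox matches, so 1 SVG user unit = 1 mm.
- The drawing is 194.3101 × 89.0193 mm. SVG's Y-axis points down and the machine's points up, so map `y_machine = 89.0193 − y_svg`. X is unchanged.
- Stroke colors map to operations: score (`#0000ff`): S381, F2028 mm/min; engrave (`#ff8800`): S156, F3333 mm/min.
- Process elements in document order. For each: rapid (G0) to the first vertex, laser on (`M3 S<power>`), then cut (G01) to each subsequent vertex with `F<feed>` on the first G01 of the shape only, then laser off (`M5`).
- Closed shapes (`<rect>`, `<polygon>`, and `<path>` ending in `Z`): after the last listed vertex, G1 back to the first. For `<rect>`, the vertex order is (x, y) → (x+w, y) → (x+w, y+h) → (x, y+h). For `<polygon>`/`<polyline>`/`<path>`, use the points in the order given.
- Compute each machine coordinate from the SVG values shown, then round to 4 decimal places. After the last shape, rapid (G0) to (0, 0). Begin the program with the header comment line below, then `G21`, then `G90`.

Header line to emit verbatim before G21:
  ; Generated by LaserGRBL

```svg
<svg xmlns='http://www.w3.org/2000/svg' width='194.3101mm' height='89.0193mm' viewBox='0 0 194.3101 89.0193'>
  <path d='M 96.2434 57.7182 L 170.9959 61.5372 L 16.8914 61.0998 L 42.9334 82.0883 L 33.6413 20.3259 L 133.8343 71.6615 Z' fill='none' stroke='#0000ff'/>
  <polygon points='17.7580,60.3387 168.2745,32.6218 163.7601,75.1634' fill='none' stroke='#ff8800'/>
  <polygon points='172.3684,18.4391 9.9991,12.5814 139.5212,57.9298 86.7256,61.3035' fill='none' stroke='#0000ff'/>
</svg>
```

Since the viewBox matches the mm dimensions, user units are millimetres directly. The only transform is the Y-flip y_m = 89.0193 − y_svg.

Shape 1 is a closed polygon drawn with `<path>`. Its stroke #0000ff means score at S381, F2028. After flipping Y the toolpath is (96.2434,31.3011) → (170.9959,27.4821) → (16.8914,27.9195) → (42.9334,6.9310) → (33.6413,68.6934) → (133.8343,17.3578) → (96.2434,31.3011), returning to the start.

Shape 2 is a closed polygon drawn with `<polygon>`. Its stroke #ff8800 means engrave at S156, F3333. After flipping Y the toolpath is (17.7580,28.6806) → (168.2745,56.3975) → (163.7601,13.8559) → (17.7580,28.6806), returning to the start.

Shape 3 is a closed polygon drawn with `<polygon>`. Its stroke #0000ff means score at S381, F2028. After flipping Y the toolpath is (172.3684,70.5802) → (9.9991,76.4379) → (139.5212,31.0895) → (86.7256,27.7158) → (172.3684,70.5802), returning to the start.

; Generated by LaserGRBL
G21
G90
G0 X96.2434 Y31.3011
M3 S381
G01 X170.9959 Y27.4821 F2028
G01 X16.8914 Y27.9195
G01 X42.9334 Y6.9310
G01 X33.6413 Y68.6934
G01 X133.8343 Y17.3578
G01 X96.2434 Y31.3011
M5
G0 X17.7580 Y28.6806
M3 S156
G01 X168.2745 Y56.3975 F3333
G01 X163.7601 Y13.8559
G01 X17.7580 Y28.6806
M5
G0 X172.3684 Y70.5802
M3 S381
G01 X9.9991 Y76.4379 F2028
G01 X139.5212 Y31.0895
G01 X86.7256 Y27.7158
G01 X172.3684 Y70.5802
M5
G0 X0.0000 Y0.0000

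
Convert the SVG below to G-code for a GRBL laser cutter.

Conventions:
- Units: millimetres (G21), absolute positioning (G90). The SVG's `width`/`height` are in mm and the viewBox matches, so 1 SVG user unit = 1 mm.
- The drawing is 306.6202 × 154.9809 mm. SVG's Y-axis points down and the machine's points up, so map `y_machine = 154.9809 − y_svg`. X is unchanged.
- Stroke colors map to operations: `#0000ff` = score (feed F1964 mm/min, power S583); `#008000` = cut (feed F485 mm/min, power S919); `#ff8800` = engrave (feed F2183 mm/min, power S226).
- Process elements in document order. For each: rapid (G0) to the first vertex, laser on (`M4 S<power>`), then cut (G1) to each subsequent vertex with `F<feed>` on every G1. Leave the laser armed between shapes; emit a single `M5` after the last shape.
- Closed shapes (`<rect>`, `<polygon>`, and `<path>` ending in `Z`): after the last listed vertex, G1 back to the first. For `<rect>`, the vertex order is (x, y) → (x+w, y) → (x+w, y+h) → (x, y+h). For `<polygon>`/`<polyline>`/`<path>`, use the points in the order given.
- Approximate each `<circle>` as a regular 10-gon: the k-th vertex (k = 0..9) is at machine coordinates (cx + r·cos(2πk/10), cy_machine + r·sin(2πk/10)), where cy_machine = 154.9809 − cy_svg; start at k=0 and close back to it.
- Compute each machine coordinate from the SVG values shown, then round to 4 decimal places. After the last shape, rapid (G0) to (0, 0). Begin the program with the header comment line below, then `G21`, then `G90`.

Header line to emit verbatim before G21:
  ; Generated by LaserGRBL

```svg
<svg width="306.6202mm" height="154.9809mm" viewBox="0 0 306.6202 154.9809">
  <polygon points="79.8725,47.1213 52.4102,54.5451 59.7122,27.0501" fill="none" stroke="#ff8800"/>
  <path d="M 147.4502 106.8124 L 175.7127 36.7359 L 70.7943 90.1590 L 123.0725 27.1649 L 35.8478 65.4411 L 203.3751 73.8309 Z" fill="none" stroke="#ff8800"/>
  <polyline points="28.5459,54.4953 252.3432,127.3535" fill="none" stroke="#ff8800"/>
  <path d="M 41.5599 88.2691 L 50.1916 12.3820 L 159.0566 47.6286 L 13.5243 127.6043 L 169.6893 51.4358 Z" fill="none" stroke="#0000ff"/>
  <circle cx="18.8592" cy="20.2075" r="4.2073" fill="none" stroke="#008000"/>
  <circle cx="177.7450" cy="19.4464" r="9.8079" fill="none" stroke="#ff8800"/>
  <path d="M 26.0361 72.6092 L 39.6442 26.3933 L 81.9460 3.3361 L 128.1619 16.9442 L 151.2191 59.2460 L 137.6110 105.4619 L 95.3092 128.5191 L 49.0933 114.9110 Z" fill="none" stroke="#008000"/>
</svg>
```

; Generated by LaserGRBL
G21
G90
G0 X79.8725 Y107.8596
M4 S226
G1 X52.4102 Y100.4358 F2183
G1 X59.7122 Y127.9308 F2183
G1 X79.8725 Y107.8596 F2183
G0 X147.4502 Y48.1685
M4 S226
G1 X175.7127 Y118.2450 F2183
G1 X70.7943 Y64.8219 F2183
G1 X123.0725 Y127.8160 F2183
G1 X35.8478 Y89.5398 F2183
G1 X203.3751 Y81.1500 F2183
G1 X147.4502 Y48.1685 F2183
G0 X28.5459 Y100.4856
M4 S226
G1 X252.3432 Y27.6274 F2183
G0 X41.5599 Y66.7118
M4 S583
G1 X50.1916 Y142.5989 F1964
G1 X159.0566 Y107.3523 F1964
G1 X13.5243 Y27.3766 F1964
G1 X169.6893 Y103.5451 F1964
G1 X41.5599 Y66.7118 F1964
G0 X23.0665 Y134.7734
M4 S919
G1 X22.2630 Y137.2464 F485
G1 X20.1593 Y138.7748 F485
G1 X17.5591 Y138.7748 F485
G1 X15.4554 Y137.2464 F485
G1 X14.6519 Y134.7734 F485
G1 X15.4554 Y132.3004 F485
G1 X17.5591 Y130.7720 F485
G1 X20.1593 Y130.7720 F485
G1 X22.2630 Y132.3004 F485
G1 X23.0665 Y134.7734 F485
G0 X187.5529 Y135.5345
M4 S226
G1 X185.6798 Y141.2994 F2183
G1 X180.7758 Y144.8624 F2183
G1 X174.7142 Y144.8624 F2183
G1 X169.8102 Y141.2994 F2183
G1 X167.9371 Y135.5345 F2183
G1 X169.8102 Y129.7696 F2183
G1 X174.7142 Y126.2066 F2183
G1 X180.7758 Y126.2066 F2183
G1 X185.6798 Y129.7696 F2183
G1 X187.5529 Y135.5345 F2183
G0 X26.0361 Y82.3717
M4 S919
G1 X39.6442 Y128.5876 F485
G1 X81.9460 Y151.6448 F485
G1 X128.1619 Y138.0367 F485
G1 X151.2191 Y95.7349 F485
G1 X137.6110 Y49.5190 F485
G1 X95.3092 Y26.4618 F485
G1 X49.0933 Y40.0699 F485
G1 X26.0361 Y82.3717 F485
M5
G0 X0.0000 Y0.0000

viewBox `0 0 306.6202 154.9809` with mm width/height → 1 unit = 1 mm. Flip: y_m = 154.9809 − y_svg.

**Shape 1** — `<polygon>` regular polygon, stroke `#ff8800` → engrave (S226, F2183). Machine vertices: (79.8725,107.8596) → (52.4102,100.4358) → (59.7122,127.9308) → (79.8725,107.8596). Closed: final G1 returns to the first vertex.

**Shape 2** — `<path>` closed polygon, stroke `#ff8800` → engrave (S226, F2183). Machine vertices: (147.4502,48.1685) → (175.7127,118.2450) → (70.7943,64.8219) → (123.0725,127.8160) → (35.8478,89.5398) → (203.3751,81.1500) → (147.4502,48.1685). Closed: final G1 returns to the first vertex.

**Shape 3** — `<polyline>` line segment, stroke `#ff8800` → engrave (S226, F2183). Machine vertices: (28.5459,100.4856) → (252.3432,27.6274). Open path.

**Shape 4** — `<path>` closed polygon, stroke `#0000ff` → score (S583, F1964). Machine vertices: (41.5599,66.7118) → (50.1916,142.5989) → (159.0566,107.3523) → (13.5243,27.3766) → (169.6893,103.5451) → (41.5599,66.7118). Closed: final G1 returns to the first vertex.

**Shape 5** — `<circle>` circle, stroke `#008000` → cut (S919, F485). Machine vertices: (23.0665,134.7734) → (22.2630,137.2464) → (20.1593,138.7748) → (17.5591,138.7748) → (15.4554,137.2464) → (14.6519,134.7734) → (15.4554,132.3004) → (17.5591,130.7720) → (20.1593,130.7720) → (22.2630,132.3004) → (23.0665,134.7734). Closed: final G1 returns to the first vertex.

**Shape 6** — `<circle>` circle, stroke `#ff8800` → engrave (S226, F2183). Machine vertices: (187.5529,135.5345) → (185.6798,141.2994) → (180.7758,144.8624) → (174.7142,144.8624) → (169.8102,141.2994) → (167.9371,135.5345) → (169.8102,129.7696) → (174.7142,126.2066) → (180.7758,126.2066) → (185.6798,129.7696) → (187.5529,135.5345). Closed: final G1 returns to the first vertex.

**Shape 7** — `<path>` regular polygon, stroke `#008000` → cut (S919, F485). Machine vertices: (26.0361,82.3717) → (39.6442,128.5876) → (81.9460,151.6448) → (128.1619,138.0367) → (151.2191,95.7349) → (137.6110,49.5190) → (95.3092,26.4618) → (49.0933,40.0699) → (26.0361,82.3717). Closed: final G1 returns to the first vertex.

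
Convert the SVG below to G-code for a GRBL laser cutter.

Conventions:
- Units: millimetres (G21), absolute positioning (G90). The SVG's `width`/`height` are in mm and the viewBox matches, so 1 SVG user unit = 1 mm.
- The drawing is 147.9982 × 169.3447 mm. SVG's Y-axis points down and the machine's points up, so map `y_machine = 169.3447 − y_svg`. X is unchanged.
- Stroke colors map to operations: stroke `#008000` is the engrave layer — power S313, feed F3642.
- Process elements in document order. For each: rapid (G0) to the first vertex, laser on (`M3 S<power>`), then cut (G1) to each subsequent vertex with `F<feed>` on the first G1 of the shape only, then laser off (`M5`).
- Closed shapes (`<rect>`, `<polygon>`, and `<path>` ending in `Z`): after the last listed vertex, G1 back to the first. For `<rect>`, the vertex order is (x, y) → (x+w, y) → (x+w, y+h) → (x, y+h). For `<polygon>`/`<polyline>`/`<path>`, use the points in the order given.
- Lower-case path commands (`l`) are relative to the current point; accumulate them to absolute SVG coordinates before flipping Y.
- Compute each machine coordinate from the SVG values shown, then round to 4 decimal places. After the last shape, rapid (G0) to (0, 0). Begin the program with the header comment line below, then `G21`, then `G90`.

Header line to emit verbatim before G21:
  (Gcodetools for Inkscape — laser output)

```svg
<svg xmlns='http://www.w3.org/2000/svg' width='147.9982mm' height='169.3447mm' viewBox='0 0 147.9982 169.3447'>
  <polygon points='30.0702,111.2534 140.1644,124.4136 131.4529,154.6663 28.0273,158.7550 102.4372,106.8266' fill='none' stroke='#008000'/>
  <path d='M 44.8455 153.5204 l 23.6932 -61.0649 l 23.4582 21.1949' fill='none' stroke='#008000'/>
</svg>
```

(Gcodetools for Inkscape — laser output)
G21
G90
G0 X30.0702 Y58.0913
M3 S313
G1 X140.1644 Y44.9311 F3642
G1 X131.4529 Y14.6784
G1 X28.0273 Y10.5897
G1 X102.4372 Y62.5181
G1 X30.0702 Y58.0913
M5
G0 X44.8455 Y15.8243
M3 S313
G1 X68.5387 Y76.8892 F3642
G1 X91.9969 Y55.6943
M5
G0 X0.0000 Y0.0000

Since the viewBox matches the mm dimensions, user units are millimetres directly. The only transform is the Y-flip y_m = 169.3447 − y_svg.

Shape 1 is a closed polygon drawn with `<polygon>`. Its stroke #008000 means engrave at S313, F3642. After flipping Y the toolpath is (30.0702,58.0913) → (140.1644,44.9311) → (131.4529,14.6784) → (28.0273,10.5897) → (102.4372,62.5181) → (30.0702,58.0913), returning to the start.

Shape 2 is a open polyline drawn with `<path>`. Its stroke #008000 means engrave at S313, F3642. After flipping Y the toolpath is (44.8455,15.8243) → (68.5387,76.8892) → (91.9969,55.6943).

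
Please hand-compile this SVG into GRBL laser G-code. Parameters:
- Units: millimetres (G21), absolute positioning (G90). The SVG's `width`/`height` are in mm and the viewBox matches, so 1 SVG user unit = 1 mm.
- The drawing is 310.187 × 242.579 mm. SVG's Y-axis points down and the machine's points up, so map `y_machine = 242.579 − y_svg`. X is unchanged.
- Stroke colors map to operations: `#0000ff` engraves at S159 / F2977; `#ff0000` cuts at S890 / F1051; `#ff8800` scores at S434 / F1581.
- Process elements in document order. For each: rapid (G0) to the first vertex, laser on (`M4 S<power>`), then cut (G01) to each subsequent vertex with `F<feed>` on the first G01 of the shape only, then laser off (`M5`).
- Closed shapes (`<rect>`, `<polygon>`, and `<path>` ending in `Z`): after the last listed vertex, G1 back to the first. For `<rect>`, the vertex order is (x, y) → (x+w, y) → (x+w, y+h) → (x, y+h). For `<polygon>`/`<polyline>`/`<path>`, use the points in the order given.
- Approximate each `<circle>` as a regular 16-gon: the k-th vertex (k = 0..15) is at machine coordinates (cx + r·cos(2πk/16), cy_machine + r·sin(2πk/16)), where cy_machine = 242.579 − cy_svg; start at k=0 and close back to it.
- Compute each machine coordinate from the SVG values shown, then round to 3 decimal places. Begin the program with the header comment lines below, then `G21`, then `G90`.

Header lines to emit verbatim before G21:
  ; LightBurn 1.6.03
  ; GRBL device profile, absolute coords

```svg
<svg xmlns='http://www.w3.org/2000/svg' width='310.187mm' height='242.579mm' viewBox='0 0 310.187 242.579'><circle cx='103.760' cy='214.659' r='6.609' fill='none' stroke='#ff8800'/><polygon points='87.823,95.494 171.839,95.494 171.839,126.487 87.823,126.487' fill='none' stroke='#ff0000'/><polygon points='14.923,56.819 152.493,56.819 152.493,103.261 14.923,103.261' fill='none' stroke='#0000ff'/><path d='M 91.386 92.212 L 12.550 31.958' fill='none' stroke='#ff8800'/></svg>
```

; LightBurn 1.6.03
; GRBL device profile, absolute coords
G21
G90
G0 X110.369 Y27.920
M4 S434
G01 X109.866 Y30.449 F1581
G01 X108.433 Y32.593
G01 X106.289 Y34.026
G01 X103.760 Y34.529
G01 X101.231 Y34.026
G01 X99.087 Y32.593
G01 X97.654 Y30.449
G01 X97.151 Y27.920
G01 X97.654 Y25.391
G01 X99.087 Y23.247
G01 X101.231 Y21.814
G01 X103.760 Y21.311
G01 X106.289 Y21.814
G01 X108.433 Y23.247
G01 X109.866 Y25.391
G01 X110.369 Y27.920
M5
G0 X87.823 Y147.085
M4 S890
G01 X171.839 Y147.085 F1051
G01 X171.839 Y116.092
G01 X87.823 Y116.092
G01 X87.823 Y147.085
M5
G0 X14.923 Y185.760
M4 S159
G01 X152.493 Y185.760 F2977
G01 X152.493 Y139.318
G01 X14.923 Y139.318
G01 X14.923 Y185.760
M5
G0 X91.386 Y150.367
M4 S434
G01 X12.550 Y210.621 F1581
M5

Since the viewBox matches the mm dimensions, user units are millimetres directly. The only transform is the Y-flip y_m = 242.579 − y_svg.

Shape 1 is a circle drawn with `<circle>`. Its stroke #ff8800 means score at S434, F1581. After flipping Y the toolpath is (110.369,27.920) → (109.866,30.449) → (108.433,32.593) → (106.289,34.026) → (103.760,34.529) → (101.231,34.026) → (99.087,32.593) → (97.654,30.449) → (97.151,27.920) → (97.654,25.391) → (99.087,23.247) → (101.231,21.814) → (103.760,21.311) → (106.289,21.814) → (108.433,23.247) → (109.866,25.391) → (110.369,27.920), returning to the start.

Shape 2 is a rectangle drawn with `<polygon>`. Its stroke #ff0000 means cut at S890, F1051. After flipping Y the toolpath is (87.823,147.085) → (171.839,147.085) → (171.839,116.092) → (87.823,116.092) → (87.823,147.085), returning to the start.

Shape 3 is a rectangle drawn with `<polygon>`. Its stroke #0000ff means engrave at S159, F2977. After flipping Y the toolpath is (14.923,185.760) → (152.493,185.760) → (152.493,139.318) → (14.923,139.318) → (14.923,185.760), returning to the start.

Shape 4 is a line segment drawn with `<path>`. Its stroke #ff8800 means score at S434, F1581. After flipping Y the toolpath is (91.386,150.367) → (12.550,210.621).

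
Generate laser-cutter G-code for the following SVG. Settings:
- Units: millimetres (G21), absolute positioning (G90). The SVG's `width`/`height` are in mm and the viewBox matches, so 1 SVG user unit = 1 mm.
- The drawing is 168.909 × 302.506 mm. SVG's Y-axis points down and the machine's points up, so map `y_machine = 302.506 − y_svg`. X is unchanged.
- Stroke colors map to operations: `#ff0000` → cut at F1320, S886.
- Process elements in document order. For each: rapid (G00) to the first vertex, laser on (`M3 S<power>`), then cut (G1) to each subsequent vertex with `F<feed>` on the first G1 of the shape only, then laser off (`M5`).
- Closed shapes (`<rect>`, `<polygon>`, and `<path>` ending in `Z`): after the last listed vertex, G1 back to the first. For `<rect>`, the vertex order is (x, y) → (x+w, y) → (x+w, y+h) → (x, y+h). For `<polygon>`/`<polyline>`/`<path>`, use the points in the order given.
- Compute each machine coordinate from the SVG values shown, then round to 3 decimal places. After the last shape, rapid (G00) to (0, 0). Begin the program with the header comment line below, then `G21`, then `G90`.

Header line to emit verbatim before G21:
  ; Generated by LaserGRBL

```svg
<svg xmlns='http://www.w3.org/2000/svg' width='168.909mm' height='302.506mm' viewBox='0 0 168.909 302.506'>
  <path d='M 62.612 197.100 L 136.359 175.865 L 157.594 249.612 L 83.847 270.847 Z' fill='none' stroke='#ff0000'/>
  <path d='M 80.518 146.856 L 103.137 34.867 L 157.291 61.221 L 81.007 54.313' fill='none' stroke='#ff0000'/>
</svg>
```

; Generated by LaserGRBL
G21
G90
G00 X62.612 Y105.406
M3 S886
G1 X136.359 Y126.641 F1320
G1 X157.594 Y52.894
G1 X83.847 Y31.659
G1 X62.612 Y105.406
M5
G00 X80.518 Y155.650
M3 S886
G1 X103.137 Y267.639 F1320
G1 X157.291 Y241.285
G1 X81.007 Y248.193
M5
G00 X0.000 Y0.000

viewBox `0 0 168.909 302.506` with mm width/height → 1 unit = 1 mm. Flip: y_m = 302.506 − y_svg.

**Shape 1** — `<path>` regular polygon, stroke `#ff0000` → cut (S886, F1320). Machine vertices: (62.612,105.406) → (136.359,126.641) → (157.594,52.894) → (83.847,31.659) → (62.612,105.406). Closed: final G1 returns to the first vertex.

**Shape 2** — `<path>` open polyline, stroke `#ff0000` → cut (S886, F1320). Machine vertices: (80.518,155.650) → (103.137,267.639) → (157.291,241.285) → (81.007,248.193). Open path.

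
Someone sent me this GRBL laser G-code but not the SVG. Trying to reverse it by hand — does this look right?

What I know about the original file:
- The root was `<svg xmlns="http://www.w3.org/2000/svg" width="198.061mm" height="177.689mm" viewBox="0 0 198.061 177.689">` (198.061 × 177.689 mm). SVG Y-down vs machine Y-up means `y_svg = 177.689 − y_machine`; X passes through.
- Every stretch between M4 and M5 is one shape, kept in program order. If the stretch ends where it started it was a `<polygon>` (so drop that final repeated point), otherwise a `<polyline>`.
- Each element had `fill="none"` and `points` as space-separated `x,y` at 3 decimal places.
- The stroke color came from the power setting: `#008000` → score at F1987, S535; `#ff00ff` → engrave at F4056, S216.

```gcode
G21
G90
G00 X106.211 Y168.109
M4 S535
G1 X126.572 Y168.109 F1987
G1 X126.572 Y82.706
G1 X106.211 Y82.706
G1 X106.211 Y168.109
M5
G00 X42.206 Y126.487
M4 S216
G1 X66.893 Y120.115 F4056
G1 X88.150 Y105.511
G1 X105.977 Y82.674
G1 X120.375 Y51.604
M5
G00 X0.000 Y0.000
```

<svg xmlns="http://www.w3.org/2000/svg" width="198.061mm" height="177.689mm" viewBox="0 0 198.061 177.689">
  <polygon points="106.211,9.580 126.572,9.580 126.572,94.983 106.211,94.983" fill="none" stroke="#008000"/>
  <polyline points="42.206,51.202 66.893,57.574 88.150,72.178 105.977,95.015 120.375,126.085" fill="none" stroke="#ff00ff"/>
</svg>

Machine Y-up, SVG Y-down with viewBox height 177.689, so y_svg = 177.689 − y_machine; X carries over.

Run 1: power S535 maps to stroke `#008000` (score). The run returns to its start, so emit a `<polygon>` with points (Y-flipped): 106.211,9.580 126.572,9.580 126.572,94.983 106.211,94.983.

Run 2: S216 ⇒ engrave layer `#ff00ff`. The run is open, so emit a `<polyline>` with points (Y-flipped): 42.206,51.202 66.893,57.574 88.150,72.178 105.977,95.015 120.375,126.085.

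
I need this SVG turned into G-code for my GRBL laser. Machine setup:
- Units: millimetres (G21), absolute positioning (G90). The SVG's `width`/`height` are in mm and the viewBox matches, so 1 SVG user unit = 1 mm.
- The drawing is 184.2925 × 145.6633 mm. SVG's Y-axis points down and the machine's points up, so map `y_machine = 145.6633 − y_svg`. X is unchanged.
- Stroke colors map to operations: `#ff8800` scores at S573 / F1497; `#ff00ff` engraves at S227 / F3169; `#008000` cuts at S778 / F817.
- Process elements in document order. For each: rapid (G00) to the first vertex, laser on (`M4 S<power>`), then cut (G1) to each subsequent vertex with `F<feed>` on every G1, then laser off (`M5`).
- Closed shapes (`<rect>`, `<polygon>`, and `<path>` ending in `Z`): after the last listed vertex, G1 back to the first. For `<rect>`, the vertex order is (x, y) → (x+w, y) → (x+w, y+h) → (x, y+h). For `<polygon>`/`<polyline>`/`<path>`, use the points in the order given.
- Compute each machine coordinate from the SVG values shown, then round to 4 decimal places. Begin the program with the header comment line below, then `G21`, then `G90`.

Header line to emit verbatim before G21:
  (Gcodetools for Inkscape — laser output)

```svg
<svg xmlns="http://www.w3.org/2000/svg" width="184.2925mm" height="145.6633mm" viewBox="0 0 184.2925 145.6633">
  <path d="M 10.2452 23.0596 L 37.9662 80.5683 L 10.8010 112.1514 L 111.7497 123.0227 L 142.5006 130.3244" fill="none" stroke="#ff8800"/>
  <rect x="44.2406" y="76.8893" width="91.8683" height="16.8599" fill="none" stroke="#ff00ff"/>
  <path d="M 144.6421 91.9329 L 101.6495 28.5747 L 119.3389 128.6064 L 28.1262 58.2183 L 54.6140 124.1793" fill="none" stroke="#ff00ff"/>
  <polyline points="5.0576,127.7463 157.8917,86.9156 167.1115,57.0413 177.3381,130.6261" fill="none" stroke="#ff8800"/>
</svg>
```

Since the viewBox matches the mm dimensions, user units are millimetres directly. The only transform is the Y-flip y_m = 145.6633 − y_svg.

Shape 1 is a open polyline drawn with `<path>`. Its stroke #ff8800 means score at S573, F1497. After flipping Y the toolpath is (10.2452,122.6037) → (37.9662,65.0950) → (10.8010,33.5119) → (111.7497,22.6406) → (142.5006,15.3389).

Shape 2 is a rectangle drawn with `<rect>`. Its stroke #ff00ff means engrave at S227, F3169. After flipping Y the toolpath is (44.2406,68.7740) → (136.1089,68.7740) → (136.1089,51.9141) → (44.2406,51.9141) → (44.2406,68.7740), returning to the start.

Shape 3 is a open polyline drawn with `<path>`. Its stroke #ff00ff means engrave at S227, F3169. After flipping Y the toolpath is (144.6421,53.7304) → (101.6495,117.0886) → (119.3389,17.0569) → (28.1262,87.4450) → (54.6140,21.4840).

Shape 4 is a open polyline drawn with `<polyline>`. Its stroke #ff8800 means score at S573, F1497. After flipping Y the toolpath is (5.0576,17.9170) → (157.8917,58.7477) → (167.1115,88.6220) → (177.3381,15.0372).

(Gcodetools for Inkscape — laser output)
G21
G90
G00 X10.2452 Y122.6037
M4 S573
G1 X37.9662 Y65.0950 F1497
G1 X10.8010 Y33.5119 F1497
G1 X111.7497 Y22.6406 F1497
G1 X142.5006 Y15.3389 F1497
M5
G00 X44.2406 Y68.7740
M4 S227
G1 X136.1089 Y68.7740 F3169
G1 X136.1089 Y51.9141 F3169
G1 X44.2406 Y51.9141 F3169
G1 X44.2406 Y68.7740 F3169
M5
G00 X144.6421 Y53.7304
M4 S227
G1 X101.6495 Y117.0886 F3169
G1 X119.3389 Y17.0569 F3169
G1 X28.1262 Y87.4450 F3169
G1 X54.6140 Y21.4840 F3169
M5
G00 X5.0576 Y17.9170
M4 S573
G1 X157.8917 Y58.7477 F1497
G1 X167.1115 Y88.6220 F1497
G1 X177.3381 Y15.0372 F1497
M5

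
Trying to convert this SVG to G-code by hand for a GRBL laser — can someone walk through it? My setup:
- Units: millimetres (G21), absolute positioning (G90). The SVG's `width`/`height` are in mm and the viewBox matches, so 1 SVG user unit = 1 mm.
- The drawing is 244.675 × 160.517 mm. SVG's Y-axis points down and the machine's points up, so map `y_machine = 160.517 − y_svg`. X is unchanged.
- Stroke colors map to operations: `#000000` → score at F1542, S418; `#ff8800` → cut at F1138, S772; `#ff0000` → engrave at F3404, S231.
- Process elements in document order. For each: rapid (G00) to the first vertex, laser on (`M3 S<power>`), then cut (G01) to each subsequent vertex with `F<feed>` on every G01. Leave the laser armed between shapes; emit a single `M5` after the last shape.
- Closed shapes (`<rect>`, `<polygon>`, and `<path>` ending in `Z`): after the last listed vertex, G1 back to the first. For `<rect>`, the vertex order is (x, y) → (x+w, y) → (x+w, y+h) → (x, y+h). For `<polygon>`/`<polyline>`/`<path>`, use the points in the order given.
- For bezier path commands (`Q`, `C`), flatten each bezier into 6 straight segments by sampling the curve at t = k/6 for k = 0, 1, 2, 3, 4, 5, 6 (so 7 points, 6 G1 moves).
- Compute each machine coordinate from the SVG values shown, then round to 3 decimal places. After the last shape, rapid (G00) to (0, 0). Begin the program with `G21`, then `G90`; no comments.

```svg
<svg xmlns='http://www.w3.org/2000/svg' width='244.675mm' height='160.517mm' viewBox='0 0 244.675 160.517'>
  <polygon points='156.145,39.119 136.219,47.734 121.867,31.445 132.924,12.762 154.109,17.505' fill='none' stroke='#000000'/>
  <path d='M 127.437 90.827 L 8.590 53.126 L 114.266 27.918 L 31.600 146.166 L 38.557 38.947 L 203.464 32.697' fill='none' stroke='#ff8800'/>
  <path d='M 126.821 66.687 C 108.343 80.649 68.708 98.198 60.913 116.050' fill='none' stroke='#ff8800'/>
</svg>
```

G21
G90
G00 X156.145 Y121.398
M3 S418
G01 X136.219 Y112.783 F1542
G01 X121.867 Y129.072 F1542
G01 X132.924 Y147.755 F1542
G01 X154.109 Y143.012 F1542
G01 X156.145 Y121.398 F1542
G00 X127.437 Y69.690
M3 S772
G01 X8.590 Y107.391 F1138
G01 X114.266 Y132.599 F1138
G01 X31.600 Y14.351 F1138
G01 X38.557 Y121.570 F1138
G01 X203.464 Y127.820 F1138
G00 X126.821 Y93.830
M3 S772
G01 X116.064 Y86.565 F1138
G01 X103.254 Y78.794 F1138
G01 X89.861 Y70.607 F1138
G01 X77.358 Y62.096 F1138
G01 X67.218 Y53.353 F1138
G01 X60.913 Y44.467 F1138
M5
G00 X0.000 Y0.000

viewBox `0 0 244.675 160.517` with mm width/height → 1 unit = 1 mm. Flip: y_m = 160.517 − y_svg.

**Shape 1** — `<polygon>` regular polygon, stroke `#000000` → score (S418, F1542). Machine vertices: (156.145,121.398) → (136.219,112.783) → (121.867,129.072) → (132.924,147.755) → (154.109,143.012) → (156.145,121.398). Closed: final G1 returns to the first vertex.

**Shape 2** — `<path>` open polyline, stroke `#ff8800` → cut (S772, F1138). Machine vertices: (127.437,69.690) → (8.590,107.391) → (114.266,132.599) → (31.600,14.351) → (38.557,121.570) → (203.464,127.820). Open path.

**Shape 3** — `<path>` cubic bezier, stroke `#ff8800` → cut (S772, F1138). Control points (SVG): P0=(126.821,66.687), P1=(108.343,80.649), P2=(68.708,98.198), P3=(60.913,116.050); sampled at t=k/6. Machine vertices: (126.821,93.830) → (116.064,86.565) → (103.254,78.794) → (89.861,70.607) → (77.358,62.096) → (67.218,53.353) → (60.913,44.467). Open path.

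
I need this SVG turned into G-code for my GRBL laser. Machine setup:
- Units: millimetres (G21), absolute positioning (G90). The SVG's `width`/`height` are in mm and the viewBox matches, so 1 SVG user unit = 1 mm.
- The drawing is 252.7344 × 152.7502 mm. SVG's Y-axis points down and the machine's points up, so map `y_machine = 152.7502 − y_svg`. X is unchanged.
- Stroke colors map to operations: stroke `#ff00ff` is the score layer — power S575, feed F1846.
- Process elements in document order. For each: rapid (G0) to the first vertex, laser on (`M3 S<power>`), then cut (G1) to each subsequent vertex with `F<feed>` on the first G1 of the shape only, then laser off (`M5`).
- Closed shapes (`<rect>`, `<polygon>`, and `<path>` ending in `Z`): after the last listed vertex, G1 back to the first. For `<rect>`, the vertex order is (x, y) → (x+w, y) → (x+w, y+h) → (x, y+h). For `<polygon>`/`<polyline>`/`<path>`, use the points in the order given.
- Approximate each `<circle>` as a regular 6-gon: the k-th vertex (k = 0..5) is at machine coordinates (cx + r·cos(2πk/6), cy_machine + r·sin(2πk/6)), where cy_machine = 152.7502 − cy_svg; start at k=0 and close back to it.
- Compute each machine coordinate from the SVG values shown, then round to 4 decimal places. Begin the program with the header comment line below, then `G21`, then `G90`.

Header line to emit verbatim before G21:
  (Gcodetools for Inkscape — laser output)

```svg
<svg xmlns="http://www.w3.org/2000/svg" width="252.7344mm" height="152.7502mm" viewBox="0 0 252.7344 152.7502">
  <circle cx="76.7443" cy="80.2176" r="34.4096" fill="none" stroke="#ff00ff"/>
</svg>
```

(Gcodetools for Inkscape — laser output)
G21
G90
G0 X111.1539 Y72.5326
M3 S575
G1 X93.9491 Y102.3322 F1846
G1 X59.5395 Y102.3322
G1 X42.3347 Y72.5326
G1 X59.5395 Y42.7330
G1 X93.9491 Y42.7330
G1 X111.1539 Y72.5326
M5

1 u = 1 mm; y_m = 152.7502 − y.

[1] `<circle>` circle, #ff00ff→score S575 F1846: (111.1539,72.5326) → (93.9491,102.3322) → (59.5395,102.3322) → (42.3347,72.5326) → (59.5395,42.7330) → (93.9491,42.7330) → (111.1539,72.5326) (closed)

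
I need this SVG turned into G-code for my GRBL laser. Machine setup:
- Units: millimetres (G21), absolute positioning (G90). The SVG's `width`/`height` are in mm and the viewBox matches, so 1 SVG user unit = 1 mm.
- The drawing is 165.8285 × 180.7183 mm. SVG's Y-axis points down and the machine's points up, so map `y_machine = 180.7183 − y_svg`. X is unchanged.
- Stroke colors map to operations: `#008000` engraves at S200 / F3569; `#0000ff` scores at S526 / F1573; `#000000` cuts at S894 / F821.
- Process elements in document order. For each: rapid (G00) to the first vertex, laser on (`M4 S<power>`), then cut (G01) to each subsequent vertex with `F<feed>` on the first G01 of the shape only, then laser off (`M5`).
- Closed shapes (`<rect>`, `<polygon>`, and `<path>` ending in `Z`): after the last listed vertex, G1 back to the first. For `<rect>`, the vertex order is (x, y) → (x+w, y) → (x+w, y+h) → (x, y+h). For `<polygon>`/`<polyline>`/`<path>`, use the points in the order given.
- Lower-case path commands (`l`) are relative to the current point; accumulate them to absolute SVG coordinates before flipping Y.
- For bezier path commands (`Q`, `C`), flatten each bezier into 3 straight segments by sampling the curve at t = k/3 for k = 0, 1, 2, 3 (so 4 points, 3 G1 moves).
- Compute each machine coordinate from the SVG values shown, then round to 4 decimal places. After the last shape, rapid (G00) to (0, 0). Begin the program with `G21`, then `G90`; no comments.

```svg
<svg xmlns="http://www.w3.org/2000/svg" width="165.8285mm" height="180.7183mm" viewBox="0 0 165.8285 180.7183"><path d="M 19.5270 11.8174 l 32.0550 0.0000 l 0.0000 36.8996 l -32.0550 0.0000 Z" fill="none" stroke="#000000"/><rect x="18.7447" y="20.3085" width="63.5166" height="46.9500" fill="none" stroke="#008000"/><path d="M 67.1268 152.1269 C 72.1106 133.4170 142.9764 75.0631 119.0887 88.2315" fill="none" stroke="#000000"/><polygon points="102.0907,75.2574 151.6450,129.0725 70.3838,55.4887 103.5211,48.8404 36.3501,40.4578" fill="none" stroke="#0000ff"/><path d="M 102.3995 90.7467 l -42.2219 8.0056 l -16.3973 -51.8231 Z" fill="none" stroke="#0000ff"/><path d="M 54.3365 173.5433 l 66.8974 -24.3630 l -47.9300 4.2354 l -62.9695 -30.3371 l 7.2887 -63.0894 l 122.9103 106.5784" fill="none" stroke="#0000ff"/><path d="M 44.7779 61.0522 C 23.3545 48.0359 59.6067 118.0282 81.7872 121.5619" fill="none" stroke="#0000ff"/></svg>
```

G21
G90
G00 X19.5270 Y168.9009
M4 S894
G01 X51.5820 Y168.9009 F821
G01 X51.5820 Y132.0013
G01 X19.5270 Y132.0013
G01 X19.5270 Y168.9009
M5
G00 X18.7447 Y160.4098
M4 S200
G01 X82.2613 Y160.4098 F3569
G01 X82.2613 Y113.4598
G01 X18.7447 Y113.4598
G01 X18.7447 Y160.4098
M5
G00 X67.1268 Y28.5914
M4 S894
G01 X88.1218 Y56.3987 F821
G01 X117.3414 Y85.9317
G01 X119.0887 Y92.4868
M5
G00 X102.0907 Y105.4609
M4 S526
G01 X151.6450 Y51.6458 F1573
G01 X70.3838 Y125.2296
G01 X103.5211 Y131.8779
G01 X36.3501 Y140.2605
G01 X102.0907 Y105.4609
M5
G00 X102.3995 Y89.9716
M4 S526
G01 X60.1776 Y81.9660 F1573
G01 X43.7803 Y133.7891
G01 X102.3995 Y89.9716
M5
G00 X54.3365 Y7.1750
M4 S526
G01 X121.2339 Y31.5380 F1573
G01 X73.3039 Y27.3026
G01 X10.3344 Y57.6397
G01 X17.6231 Y120.7291
G01 X140.5334 Y14.1507
M5
G00 X44.7779 Y119.6661
M4 S526
G01 X39.9224 Y110.5487 F1573
G01 X57.5734 Y79.3071
G01 X81.7872 Y59.1564
M5
G00 X0.0000 Y0.0000

Since the viewBox matches the mm dimensions, user units are millimetres directly. The only transform is the Y-flip y_m = 180.7183 − y_svg.

Shape 1 is a rectangle drawn with `<path>`. Its stroke #000000 means cut at S894, F821. After flipping Y the toolpath is (19.5270,168.9009) → (51.5820,168.9009) → (51.5820,132.0013) → (19.5270,132.0013) → (19.5270,168.9009), returning to the start.

Shape 2 is a rectangle drawn with `<rect>`. Its stroke #008000 means engrave at S200, F3569. After flipping Y the toolpath is (18.7447,160.4098) → (82.2613,160.4098) → (82.2613,113.4598) → (18.7447,113.4598) → (18.7447,160.4098), returning to the start.

Shape 3 is a cubic bezier drawn with `<path>`. Its stroke #000000 means cut at S894, F821. After flipping Y the toolpath is (67.1268,28.5914) → (88.1218,56.3987) → (117.3414,85.9317) → (119.0887,92.4868).

Shape 4 is a closed polygon drawn with `<polygon>`. Its stroke #0000ff means score at S526, F1573. After flipping Y the toolpath is (102.0907,105.4609) → (151.6450,51.6458) → (70.3838,125.2296) → (103.5211,131.8779) → (36.3501,140.2605) → (102.0907,105.4609), returning to the start.

Shape 5 is a closed polygon drawn with `<path>`. Its stroke #0000ff means score at S526, F1573. After flipping Y the toolpath is (102.3995,89.9716) → (60.1776,81.9660) → (43.7803,133.7891) → (102.3995,89.9716), returning to the start.

Shape 6 is a open polyline drawn with `<path>`. Its stroke #0000ff means score at S526, F1573. After flipping Y the toolpath is (54.3365,7.1750) → (121.2339,31.5380) → (73.3039,27.3026) → (10.3344,57.6397) → (17.6231,120.7291) → (140.5334,14.1507).

Shape 7 is a cubic bezier drawn with `<path>`. Its stroke #0000ff means score at S526, F1573. After flipping Y the toolpath is (44.7779,119.6661) → (39.9224,110.5487) → (57.5734,79.3071) → (81.7872,59.1564).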